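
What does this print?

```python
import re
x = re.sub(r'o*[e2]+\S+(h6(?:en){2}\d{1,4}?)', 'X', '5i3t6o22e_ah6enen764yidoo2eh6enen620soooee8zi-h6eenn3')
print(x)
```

5i3t6X20soooee8zi-h6eenn3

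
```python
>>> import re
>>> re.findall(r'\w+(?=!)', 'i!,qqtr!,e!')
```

['i', 'qqtr', 'e']

The positive lookaround only admits positions where the adjacent text matches; those characters stay outside the span.
Since nothing is captured, `findall` lists the 3 matched substrings directly.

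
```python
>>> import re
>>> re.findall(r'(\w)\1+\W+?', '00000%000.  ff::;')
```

['0', '0', 'f']

A backreference is literal: `\1` must see the identical characters the first group matched.
Because there's exactly one group, `findall` drops the full match and keeps group 1 from each hit.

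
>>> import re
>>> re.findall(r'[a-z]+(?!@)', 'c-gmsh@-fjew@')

The negative lookahead/lookbehind blocks any match where the forbidden context is present.
No capturing groups, so `findall` returns the 3 full match strings.

['c', 'gms', 'fje']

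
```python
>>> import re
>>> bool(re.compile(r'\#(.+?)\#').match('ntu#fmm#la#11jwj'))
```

False

With `match`, the pattern is implicitly anchored at the beginning.
Here position 0 doesn't satisfy it, so the call returns None, and `bool(None)` is False.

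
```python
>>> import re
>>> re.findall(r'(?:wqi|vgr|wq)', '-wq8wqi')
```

['wq', 'wqi']

Alternation isn't longest-match — the leftmost alternative that fits at this position is chosen.
Walking the string: at [1:3] → 'wq'; at [4:7] → 'wqi'.
`findall` yields the raw match text (2 of them) because the pattern has no groups.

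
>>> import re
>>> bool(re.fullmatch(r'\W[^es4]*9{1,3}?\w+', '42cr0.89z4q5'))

False

`re.fullmatch` requires the pattern to consume the entire string.
Here there's no way to consume every character, so the call returns None, and `bool(None)` is False.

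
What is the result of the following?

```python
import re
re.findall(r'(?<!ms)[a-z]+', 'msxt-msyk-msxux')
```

['msxt', 'msyk', 'msxux']

The negative lookaround is zero-width — it rules out positions where the adjacent text would match, without consuming anything.
Scanning left to right: at [0:4] → 'msxt'; at [5:9] → 'msyk'; at [10:15] → 'msxux'.
No capturing groups, so `findall` returns the 3 full match strings.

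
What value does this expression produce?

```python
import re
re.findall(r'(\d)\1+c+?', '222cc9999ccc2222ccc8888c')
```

['2', '9', '2', '8']

`\1` has to match the exact text group 1 already captured.
One capturing group, so `findall` returns just the captured substring from each match — 4 in all.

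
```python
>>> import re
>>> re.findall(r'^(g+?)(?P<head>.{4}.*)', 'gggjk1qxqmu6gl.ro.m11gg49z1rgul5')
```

This matches anchored at the start of the string; then one or more of a literal 'g' (lazy) (captured); then exactly 4 of any character, then zero or more of any character (captured as 'head').
Matches: at [0:32] match 'gggjk1qxqmu6gl.ro.m11gg49z1rgul5', groups = ('g', 'ggjk1qxqmu6gl.ro.m11gg49z1rgul5').
Multiple groups make `findall` return tuples — one 2-tuple for the one match.

[('g', 'ggjk1qxqmu6gl.ro.m11gg49z1rgul5')]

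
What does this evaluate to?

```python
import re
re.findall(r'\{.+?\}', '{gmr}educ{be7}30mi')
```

A `+?`/`*?`/`{m,n}?` starts at its minimum and grows only as far as needed for what follows to match.
No capturing groups, so `findall` returns the 2 full match strings.

['{gmr}', '{be7}']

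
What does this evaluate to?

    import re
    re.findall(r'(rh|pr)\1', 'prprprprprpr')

['pr', 'pr', 'pr']

After group 1 captures some text, `\1` only succeeds where that same text appears again.
Matches: at [0:4] match 'prpr', group 1 = 'pr'; at [4:8] match 'prpr', group 1 = 'pr'; at [8:12] match 'prpr', group 1 = 'pr'.
With a single group, `findall` returns only what that group captured — 3 items.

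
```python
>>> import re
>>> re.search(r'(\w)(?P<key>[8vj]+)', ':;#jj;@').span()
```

(3, 5)

This matches a word character (captured); then one or more of one of [8vj] (captured as 'key').
`re.search` scans for the first position where the pattern succeeds.
The match spans [3:5] → 'jj'.
Captured: group 1 = 'j', group 2 = 'j'.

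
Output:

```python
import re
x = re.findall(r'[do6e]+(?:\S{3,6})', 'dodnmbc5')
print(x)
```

['dodnmbc5']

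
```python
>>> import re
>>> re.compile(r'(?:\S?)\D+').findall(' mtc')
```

The pattern matches optionally a non-whitespace character (non-capturing group); then one or more of a non-digit.
Walking the string: at [0:4] → ' mtc'.
No capturing groups, so `findall` returns the 1 full match string.

[' mtc']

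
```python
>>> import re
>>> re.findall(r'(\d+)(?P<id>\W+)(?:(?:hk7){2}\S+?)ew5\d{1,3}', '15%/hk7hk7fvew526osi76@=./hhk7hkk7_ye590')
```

[('15', '%/')]

2 groups means the one result is a tuple of 2 captured strings — 1 here.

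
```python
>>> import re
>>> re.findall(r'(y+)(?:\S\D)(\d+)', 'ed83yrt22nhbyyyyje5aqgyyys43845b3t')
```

The pattern matches one or more of a literal 'y' (captured); then a non-whitespace character, then a non-digit (non-capturing group); then one or more of a digit (captured).
Matches: at [4:9] match 'yrt22', groups = ('y', '22'); at [12:19] match 'yyyyje5', groups = ('yyyy', '5'); at [22:31] match 'yyys43845', groups = ('yy', '43845').
Multiple groups make `findall` return tuples — one 2-tuple for each match.

[('y', '22'), ('yyyy', '5'), ('yy', '43845')]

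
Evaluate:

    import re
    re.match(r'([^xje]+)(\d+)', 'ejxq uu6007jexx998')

The pattern matches one or more of any character except [xje] (captured); then one or more of a digit (captured).
With `match`, the pattern is implicitly anchored at the beginning.
Here the string doesn't start with a match, so the call returns None.

None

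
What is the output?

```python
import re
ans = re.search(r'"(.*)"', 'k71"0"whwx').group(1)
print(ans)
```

`re.search` tries every starting position until one works.
The match spans [3:6] → '"0"'.
Captured: group 1 = '0'.

0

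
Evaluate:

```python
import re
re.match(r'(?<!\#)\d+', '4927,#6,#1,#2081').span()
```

(0, 4)

A negative assertion filters positions out without eating any characters.
With `match`, the pattern is implicitly anchored at the beginning.
The match spans [0:4] → '4927'.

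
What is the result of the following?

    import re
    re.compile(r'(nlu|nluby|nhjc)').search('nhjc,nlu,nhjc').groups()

('nhjc',)

Unlike `match`, `search` isn't anchored — it looks for the pattern anywhere in the string.
The match spans [0:4] → 'nhjc'.
Captured: group 1 = 'nhjc'.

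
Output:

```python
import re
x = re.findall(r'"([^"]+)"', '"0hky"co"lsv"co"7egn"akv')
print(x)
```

Scanning left to right: at [0:6] match '"0hky"', group 1 = '0hky'; at [8:13] match '"lsv"', group 1 = 'lsv'; at [15:21] match '"7egn"', group 1 = '7egn'.
One capturing group, so `findall` returns just the captured substring from each match — 3 in all.

['0hky', 'lsv', '7egn']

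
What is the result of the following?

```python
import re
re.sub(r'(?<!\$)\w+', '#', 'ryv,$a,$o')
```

'#,$a,$o'

The negative lookahead/lookbehind blocks any match where the forbidden context is present.
Matches: at [0:3] → 'ryv'.
Every occurrence is swapped for '#'.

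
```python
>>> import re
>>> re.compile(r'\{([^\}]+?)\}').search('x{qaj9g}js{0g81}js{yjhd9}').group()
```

The match spans [1:8] → '{qaj9g}'.

'{qaj9g}'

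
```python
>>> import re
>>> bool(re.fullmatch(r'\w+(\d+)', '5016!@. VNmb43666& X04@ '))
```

False

This matches one or more of a word character; then one or more of a digit (captured).
For `fullmatch`, every character of the input must be accounted for by the pattern.
Here the string isn't matched end-to-end, so the call returns None, and `bool(None)` is False.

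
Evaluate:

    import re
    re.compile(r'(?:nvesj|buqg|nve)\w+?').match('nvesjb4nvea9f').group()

'nvesjb'

Alternation isn't longest-match — the leftmost alternative that fits at this position is chosen.
`re.match` won't scan ahead — the pattern has to work from the very first character.
The match spans [0:6] → 'nvesjb'.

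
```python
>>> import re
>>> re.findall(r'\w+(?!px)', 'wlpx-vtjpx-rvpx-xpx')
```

A negative assertion filters positions out without eating any characters.
Matches: at [0:4] → 'wlpx'; at [5:10] → 'vtjpx'; at [11:15] → 'rvpx'; at [16:19] → 'xpx'.
No capturing groups, so `findall` returns the 4 full match strings.

['wlpx', 'vtjpx', 'rvpx', 'xpx']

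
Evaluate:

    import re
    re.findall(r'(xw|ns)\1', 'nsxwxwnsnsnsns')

['xw', 'ns', 'ns']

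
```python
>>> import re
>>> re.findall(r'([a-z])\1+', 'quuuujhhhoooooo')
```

['u', 'h', 'o']

`\1` is not a pattern — it's the concrete string captured by group 1, re-applied verbatim.
Walking the string: at [1:5] match 'uuuu', group 1 = 'u'; at [6:9] match 'hhh', group 1 = 'h'; at [9:15] match 'oooooo', group 1 = 'o'.
`findall` collects group 1 from each match (3 total).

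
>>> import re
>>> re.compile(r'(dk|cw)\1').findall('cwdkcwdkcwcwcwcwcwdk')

['cw', 'cw']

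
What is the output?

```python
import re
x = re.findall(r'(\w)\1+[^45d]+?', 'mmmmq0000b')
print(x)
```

['m', '0']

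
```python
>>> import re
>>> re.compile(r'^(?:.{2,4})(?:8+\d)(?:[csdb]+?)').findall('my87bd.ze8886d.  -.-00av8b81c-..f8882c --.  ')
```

['my87b']

A non-greedy quantifier consumes as few characters as it can — just enough that the remainder of the pattern still matches from where it stops; whatever follows it matches normally.
With no groups in the pattern, `findall` gives back each whole match — 1 here.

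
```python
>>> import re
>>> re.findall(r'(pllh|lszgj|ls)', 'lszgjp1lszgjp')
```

['lszgj', 'lszgj']

Branches in `(...|...)` are attempted left-to-right; the first branch that allows the whole pattern to succeed is taken.
Because there's exactly one group, `findall` drops the full match and keeps group 1 from each hit.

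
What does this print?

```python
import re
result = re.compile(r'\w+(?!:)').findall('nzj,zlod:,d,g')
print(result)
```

['nzj', 'zlo', 'd', 'g']

The negative lookaround is zero-width — it rules out positions where the adjacent text would match, without consuming anything.
With no groups in the pattern, `findall` gives back each whole match — 4 here.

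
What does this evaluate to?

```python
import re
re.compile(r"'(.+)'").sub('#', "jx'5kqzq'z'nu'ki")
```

'jx#ki'

Matches: at [2:14] → "'5kqzq'z'nu'".
Each match is replaced by '#'.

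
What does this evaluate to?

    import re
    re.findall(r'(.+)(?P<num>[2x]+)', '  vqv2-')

This matches one or more of any character (captured); then one or more of one of [2x] (captured as 'num').
Scanning left to right: at [0:6] match '  vqv2', groups = ('  vqv', '2').
With 2 capturing groups, `findall` returns a 2-tuple per match.

[('  vqv', '2')]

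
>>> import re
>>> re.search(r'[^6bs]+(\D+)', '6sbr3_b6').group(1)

'b'

Pattern: one or more of any character except [6bs]; then one or more of a non-digit (captured).
Unlike `match`, `search` isn't anchored — it looks for the pattern anywhere in the string.
The match spans [3:7] → 'r3_b'.
Captured: group 1 = 'b'.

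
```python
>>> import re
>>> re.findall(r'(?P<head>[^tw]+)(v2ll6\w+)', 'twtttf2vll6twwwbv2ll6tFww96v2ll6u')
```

[('b', 'v2ll6tFww96v2ll6u')]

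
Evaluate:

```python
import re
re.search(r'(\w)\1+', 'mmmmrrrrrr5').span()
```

(0, 4)

`\1` is not a pattern — it's the concrete string captured by group 1, re-applied verbatim.
The match spans [0:4] → 'mmmm'.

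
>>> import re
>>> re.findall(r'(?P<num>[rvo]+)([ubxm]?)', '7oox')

[('oo', 'x')]

This matches one or more of one of [rvo] (captured as 'num'); then optionally one of [ubxm] (captured).
Matches: at [1:4] match 'oox', groups = ('oo', 'x').
`findall` packs the 2 group values into a tuple for every match.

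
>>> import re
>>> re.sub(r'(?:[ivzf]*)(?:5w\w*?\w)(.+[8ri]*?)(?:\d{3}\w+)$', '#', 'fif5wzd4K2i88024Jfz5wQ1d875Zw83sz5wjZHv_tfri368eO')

Each match is replaced by '#'.

'#'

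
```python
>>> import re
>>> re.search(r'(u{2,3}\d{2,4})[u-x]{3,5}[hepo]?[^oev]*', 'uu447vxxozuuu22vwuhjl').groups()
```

('uu447',)

The pattern matches 2 to 3 of the literal 'u', then 2 to 4 of a digit (captured); then 3 to 5 of a character in [u-x], then optionally one of [hepo]; then zero or more of any character except [oev].
`re.search` tries every starting position until one works.
The match spans [0:15] → 'uu447vxxozuuu22'.
Captured: group 1 = 'uu447'.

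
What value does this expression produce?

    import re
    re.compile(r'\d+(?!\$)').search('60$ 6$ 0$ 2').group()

`(?!…)`/`(?<!…)` only lets a position through if the neighbouring text does NOT match; no characters are consumed.
`re.search` scans for the first position where the pattern succeeds.
The match spans [0:1] → '6'.

'6'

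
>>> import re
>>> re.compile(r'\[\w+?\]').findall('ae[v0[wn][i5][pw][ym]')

`findall` yields the raw match text (4 of them) because the pattern has no groups.

['[wn]', '[i5]', '[pw]', '[ym]']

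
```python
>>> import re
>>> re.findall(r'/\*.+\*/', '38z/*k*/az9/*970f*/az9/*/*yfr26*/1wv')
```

['/*k*/az9/*970f*/az9/*/*yfr26*/']

`findall` yields the raw match text (1 of them) because the pattern has no groups.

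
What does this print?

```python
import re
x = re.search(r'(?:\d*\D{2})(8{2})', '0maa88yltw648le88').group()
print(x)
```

This matches zero or more of a digit, then exactly 2 of a non-digit (non-capturing group); then exactly 2 of a literal '8' (captured).
The match spans [2:6] → 'aa88'.

aa88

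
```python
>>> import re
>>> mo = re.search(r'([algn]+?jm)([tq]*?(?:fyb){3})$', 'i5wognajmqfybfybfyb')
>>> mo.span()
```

Pattern: one or more of one of [algn] (lazy), then the literal 'jm' (captured); then zero or more of one of [tq] (lazy), then the literal 'fyb' repeated 3 times (captured); then anchored at the end.
Unlike `match`, `search` isn't anchored — it looks for the pattern anywhere in the string.
The match spans [4:19] → 'gnajmqfybfybfyb'.
Captured: group 1 = 'gnajm', group 2 = 'qfybfybfyb'.

(4, 19)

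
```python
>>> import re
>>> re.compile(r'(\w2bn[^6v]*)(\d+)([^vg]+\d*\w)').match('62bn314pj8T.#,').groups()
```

('62bn31', '4', 'pj8T')

The match spans [0:11] → '62bn314pj8T'.
Captured: group 1 = '62bn31', group 2 = '4', group 3 = 'pj8T'.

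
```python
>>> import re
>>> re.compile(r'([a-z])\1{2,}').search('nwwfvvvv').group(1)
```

'v'

After group 1 captures some text, `\1` only succeeds where that same text appears again.
`re.search` scans for the first position where the pattern succeeds.
The match spans [4:8] → 'vvvv'.
Captured: group 1 = 'v'.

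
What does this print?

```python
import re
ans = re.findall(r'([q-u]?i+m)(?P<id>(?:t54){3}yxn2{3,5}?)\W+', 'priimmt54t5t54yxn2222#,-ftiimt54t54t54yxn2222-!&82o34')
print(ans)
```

2 groups means the one result is a tuple of 2 captured strings — 1 here.

[('tiim', 't54t54t54yxn2222')]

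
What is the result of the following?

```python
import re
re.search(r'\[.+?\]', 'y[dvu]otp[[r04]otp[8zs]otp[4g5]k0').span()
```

Because the quantifier is non-greedy, it stops expanding at the earliest point where the rest of the pattern can succeed.
The match spans [1:6] → '[dvu]'.

(1, 6)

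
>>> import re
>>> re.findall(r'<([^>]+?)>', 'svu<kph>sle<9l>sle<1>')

One capturing group, so `findall` returns just the captured substring from each match — 3 in all.

['kph', '9l', '1']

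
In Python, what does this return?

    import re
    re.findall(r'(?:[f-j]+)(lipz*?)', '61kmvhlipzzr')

The pattern matches one or more of a character in [f-j] (non-capturing group); then the literal 'lip', then zero or more of the literal 'z' (lazy) (captured).
Walking the string: at [5:9] match 'hlip', group 1 = 'lip'.
`findall` collects group 1 from the one match (1 total).

['lip']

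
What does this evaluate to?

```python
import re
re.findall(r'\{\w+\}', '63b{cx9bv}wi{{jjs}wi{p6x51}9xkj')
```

`findall` yields the raw match text (3 of them) because the pattern has no groups.

['{cx9bv}', '{jjs}', '{p6x51}']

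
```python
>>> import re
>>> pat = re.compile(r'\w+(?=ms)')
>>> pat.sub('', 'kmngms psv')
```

Lookahead/lookbehind check context without consuming it, so the matched span excludes the asserted characters.
Matches: at [0:4] → 'kmng'.
`sub` substitutes '' at each match site.

'ms psv'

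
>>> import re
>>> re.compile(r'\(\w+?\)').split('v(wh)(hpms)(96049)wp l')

['v', '', '', 'wp l']

Matches to split on: at [1:5] → '(wh)'; at [5:11] → '(hpms)'; at [11:18] → '(96049)'.
Each match becomes a cut point; 4 segments remain.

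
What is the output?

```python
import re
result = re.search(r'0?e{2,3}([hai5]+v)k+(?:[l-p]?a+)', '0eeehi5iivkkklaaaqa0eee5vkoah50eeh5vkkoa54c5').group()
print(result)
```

0eeehi5iivkkklaaa

Pattern: optionally a literal '0', then 2 to 3 of the literal 'e'; then one or more of one of [hai5], then a literal 'v' (captured); then one or more of a literal 'k'; then optionally a character in [l-p], then one or more of the literal 'a' (non-capturing group).
The match spans [0:17] → '0eeehi5iivkkklaaa'.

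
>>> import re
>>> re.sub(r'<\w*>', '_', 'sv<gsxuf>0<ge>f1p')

'sv_0_f1p'

Each match is replaced by '_'.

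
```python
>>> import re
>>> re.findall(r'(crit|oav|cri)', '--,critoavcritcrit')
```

['crit', 'oav', 'crit', 'crit']

Branches in `(...|...)` are attempted left-to-right; the first branch that allows the whole pattern to succeed is taken.
Scanning left to right: at [3:7] match 'crit', group 1 = 'crit'; at [7:10] match 'oav', group 1 = 'oav'; at [10:14] match 'crit', group 1 = 'crit'; at [14:18] match 'crit', group 1 = 'crit'.
One capturing group, so `findall` returns just the captured substring from each match — 4 in all.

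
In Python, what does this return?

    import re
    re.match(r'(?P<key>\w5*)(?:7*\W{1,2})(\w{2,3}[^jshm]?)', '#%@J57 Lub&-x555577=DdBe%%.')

None

With `match`, the pattern is implicitly anchored at the beginning.
Here the string doesn't start with a match, so the call returns None.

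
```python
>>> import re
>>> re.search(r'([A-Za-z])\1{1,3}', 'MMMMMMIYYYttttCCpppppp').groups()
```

`\1` is not a pattern — it's the concrete string captured by group 1, re-applied verbatim.
Unlike `match`, `search` isn't anchored — it looks for the pattern anywhere in the string.
The match spans [0:4] → 'MMMM'.
Captured: group 1 = 'M'.

('M',)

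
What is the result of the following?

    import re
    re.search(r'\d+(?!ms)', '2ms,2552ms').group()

'255'

A negative assertion filters positions out without eating any characters.
Unlike `match`, `search` isn't anchored — it looks for the pattern anywhere in the string.
The match spans [4:7] → '255'.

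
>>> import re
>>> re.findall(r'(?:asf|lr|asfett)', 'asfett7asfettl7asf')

`|` is ordered: at each position the engine commits to the first alternative that works.
With no groups in the pattern, `findall` gives back each whole match — 3 here.

['asf', 'asf', 'asf']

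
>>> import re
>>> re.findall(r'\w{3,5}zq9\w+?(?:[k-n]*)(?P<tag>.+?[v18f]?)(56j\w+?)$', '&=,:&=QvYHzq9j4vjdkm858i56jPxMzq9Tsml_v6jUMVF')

[('4vjdkm858i', '56jPxMzq9Tsml_v6jUMVF')]

`findall` packs the 2 group values into a tuple for every match.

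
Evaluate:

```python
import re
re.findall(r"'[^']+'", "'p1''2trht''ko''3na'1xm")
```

["'p1'", "'2trht'", "'ko'", "'3na'"]

Scanning left to right: at [0:4] → "'p1'"; at [4:11] → "'2trht'"; at [11:15] → "'ko'"; at [15:20] → "'3na'".
`findall` yields the raw match text (4 of them) because the pattern has no groups.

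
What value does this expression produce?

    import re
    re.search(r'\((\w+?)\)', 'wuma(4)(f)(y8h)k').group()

'(4)'

`search` walks the string left to right and returns the first match it finds.
The match spans [4:7] → '(4)'.
Captured: group 1 = '4'.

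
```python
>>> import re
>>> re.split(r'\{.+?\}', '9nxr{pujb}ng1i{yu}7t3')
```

['9nxr', 'ng1i', '7t3']

Matches to split on: at [4:10] → '{pujb}'; at [14:18] → '{yu}'.
Each match becomes a cut point; 3 segments remain.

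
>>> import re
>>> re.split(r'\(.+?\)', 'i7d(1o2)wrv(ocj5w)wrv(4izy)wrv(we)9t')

['i7d', 'wrv', 'wrv', 'wrv', '9t']

Lazy quantifiers expand one character at a time until the remainder of the pattern can match.
Matches to split on: at [3:8] → '(1o2)'; at [11:18] → '(ocj5w)'; at [21:27] → '(4izy)'; at [30:34] → '(we)'.
`split` removes every match and returns the 5 fragments in between.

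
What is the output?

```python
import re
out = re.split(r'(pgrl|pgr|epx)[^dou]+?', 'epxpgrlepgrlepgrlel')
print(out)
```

Branches in `(...|...)` are attempted left-to-right; the first branch that allows the whole pattern to succeed is taken.
Because the pattern has a capturing group, `split` also inserts each captured text between the pieces.

['', 'epx', 'grle', 'pgrl', '', 'pgrl', 'l']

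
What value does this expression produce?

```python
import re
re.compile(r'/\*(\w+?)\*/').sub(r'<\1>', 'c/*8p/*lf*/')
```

Matches: at [5:11] → '/*lf*/'.
`\1` in the replacement pulls in group 1's text for each match.

'c/*8p<lf>'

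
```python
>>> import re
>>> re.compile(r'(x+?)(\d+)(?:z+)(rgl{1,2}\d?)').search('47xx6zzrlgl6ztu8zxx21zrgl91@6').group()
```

'xx21zrgl9'

The pattern matches one or more of a literal 'x' (lazy) (captured); then one or more of a digit (captured); then one or more of a literal 'z' (non-capturing group); then the literal 'rg', then 1 to 2 of the literal 'l', then optionally a digit (captured).
Unlike `match`, `search` isn't anchored — it looks for the pattern anywhere in the string.
The match spans [17:26] → 'xx21zrgl9'.
Captured: group 1 = 'xx', group 2 = '21', group 3 = 'rgl9'.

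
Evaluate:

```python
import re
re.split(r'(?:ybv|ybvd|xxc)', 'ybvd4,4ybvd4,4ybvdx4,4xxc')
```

Alternation tries branches left to right and keeps the first one that lets the overall match succeed at that position.
Matches to split on: at [0:3] → 'ybv'; at [7:10] → 'ybv'; at [14:17] → 'ybv'; at [22:25] → 'xxc'.
The string is cut at each match, leaving 5 pieces.

['', 'd4,4', 'd4,4', 'dx4,4', '']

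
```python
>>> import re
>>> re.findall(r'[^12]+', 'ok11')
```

['ok']

Pattern: one or more of any character except [12].
Since nothing is captured, `findall` lists the 1 matched substring directly.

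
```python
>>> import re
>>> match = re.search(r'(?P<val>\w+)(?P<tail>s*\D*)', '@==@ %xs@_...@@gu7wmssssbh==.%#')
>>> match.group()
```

'xs@_...@@gu'

Pattern: one or more of a word character (captured as 'val'); then zero or more of the literal 's', then zero or more of a non-digit (captured as 'tail').
Unlike `match`, `search` isn't anchored — it looks for the pattern anywhere in the string.
The match spans [6:17] → 'xs@_...@@gu'.
Captured: group 1 = 'xs', group 2 = '@_...@@gu'.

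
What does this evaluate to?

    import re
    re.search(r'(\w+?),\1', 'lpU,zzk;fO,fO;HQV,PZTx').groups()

After group 1 captures some text, `\1` only succeeds where that same text appears again.
`search` walks the string left to right and returns the first match it finds.
The match spans [8:13] → 'fO,fO'.
Captured: group 1 = 'fO'.

('fO',)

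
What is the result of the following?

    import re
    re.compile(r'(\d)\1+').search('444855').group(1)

`\1` has to match the exact text group 1 already captured.
`search` walks the string left to right and returns the first match it finds.
The match spans [0:3] → '444'.
Captured: group 1 = '4'.

'4'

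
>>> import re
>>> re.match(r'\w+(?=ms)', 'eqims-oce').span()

(0, 3)

With `match`, the pattern is implicitly anchored at the beginning.
The match spans [0:3] → 'eqi'.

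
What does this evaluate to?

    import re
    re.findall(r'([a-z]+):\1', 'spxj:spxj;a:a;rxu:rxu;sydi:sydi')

['spxj', 'a', 'rxu', 'sydi']

The backreference `\1` re-matches whatever the first group consumed, character for character.
Because there's exactly one group, `findall` drops the full match and keeps group 1 from each hit.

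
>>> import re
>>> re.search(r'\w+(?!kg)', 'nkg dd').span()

(0, 3)

The negative lookaround is zero-width — it rules out positions where the adjacent text would match, without consuming anything.
Unlike `match`, `search` isn't anchored — it looks for the pattern anywhere in the string.
The match spans [0:3] → 'nkg'.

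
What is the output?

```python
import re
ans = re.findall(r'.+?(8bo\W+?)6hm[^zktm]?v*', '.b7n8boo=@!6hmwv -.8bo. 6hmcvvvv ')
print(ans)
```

['8bo. ']

This matches one or more of any character (lazy); then the literal '8bo', then one or more of a non-word character (lazy) (captured); then the literal '6hm', then optionally any character except [zktm], then zero or more of the literal 'v'.
Scanning left to right: at [0:32] match '.b7n8boo=@!6hmwv -.8bo. 6hmcvvvv', group 1 = '8bo. '.
`findall` collects group 1 from the one match (1 total).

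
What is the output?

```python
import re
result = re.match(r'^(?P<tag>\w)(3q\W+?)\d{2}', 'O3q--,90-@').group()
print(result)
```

This matches anchored at the start of the string; then a word character (captured as 'tag'); then the literal '3q', then one or more of a non-word character (lazy) (captured); then exactly 2 of a digit.
`re.match` won't scan ahead — the pattern has to work from the very first character.
The match spans [0:8] → 'O3q--,90'.
Captured: group 1 = 'O', group 2 = '3q--,'.

O3q--,90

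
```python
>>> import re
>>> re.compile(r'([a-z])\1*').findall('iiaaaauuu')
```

The backreference `\1` re-matches whatever the first group consumed, character for character.
Scanning left to right: at [0:2] match 'ii', group 1 = 'i'; at [2:6] match 'aaaa', group 1 = 'a'; at [6:9] match 'uuu', group 1 = 'u'.
Because there's exactly one group, `findall` drops the full match and keeps group 1 from each hit.

['i', 'a', 'u']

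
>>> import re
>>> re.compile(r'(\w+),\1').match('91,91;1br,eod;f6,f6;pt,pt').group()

'91,91'

`re.match` only tries the pattern at the start of the string.
The match spans [0:5] → '91,91'.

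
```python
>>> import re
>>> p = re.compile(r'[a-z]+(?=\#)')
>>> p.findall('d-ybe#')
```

The positive lookaround only admits positions where the adjacent text matches; those characters stay outside the span.
No capturing groups, so `findall` returns the 1 full match string.

['ybe']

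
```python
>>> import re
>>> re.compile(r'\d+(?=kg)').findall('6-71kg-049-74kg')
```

['71', '74']

The `(?=…)`/`(?<=…)` assertion just peeks at neighbouring text; it doesn't advance the match position.
No capturing groups, so `findall` returns the 2 full match strings.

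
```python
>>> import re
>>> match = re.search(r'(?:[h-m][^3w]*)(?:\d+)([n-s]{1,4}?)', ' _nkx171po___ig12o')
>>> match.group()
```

'kx171po___ig12o'

This matches a character in [h-m], then zero or more of any character except [3w] (non-capturing group); then one or more of a digit (non-capturing group); then 1 to 4 of a character in [n-s] (lazy) (captured).
`re.search` scans for the first position where the pattern succeeds.
The match spans [3:18] → 'kx171po___ig12o'.
Captured: group 1 = 'o'.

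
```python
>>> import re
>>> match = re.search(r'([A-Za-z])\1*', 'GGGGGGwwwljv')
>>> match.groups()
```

('G',)

The match spans [0:6] → 'GGGGGG'.
Captured: group 1 = 'G'.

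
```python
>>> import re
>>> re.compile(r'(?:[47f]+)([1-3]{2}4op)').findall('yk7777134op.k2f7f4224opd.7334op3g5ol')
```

The pattern matches one or more of one of [47f] (non-capturing group); then exactly 2 of a character in [1-3], then the literal '4op' (captured).
Walking the string: at [2:11] match '7777134op', group 1 = '134op'; at [14:23] match 'f7f4224op', group 1 = '224op'; at [25:31] match '7334op', group 1 = '334op'.
With a single group, `findall` returns only what that group captured — 3 items.

['134op', '224op', '334op']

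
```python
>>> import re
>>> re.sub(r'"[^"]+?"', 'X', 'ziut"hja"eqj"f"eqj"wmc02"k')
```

`sub` substitutes 'X' at each match site.

'ziutXeqjXeqjXk'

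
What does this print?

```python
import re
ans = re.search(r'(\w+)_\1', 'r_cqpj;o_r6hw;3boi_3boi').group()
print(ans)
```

3boi_3boi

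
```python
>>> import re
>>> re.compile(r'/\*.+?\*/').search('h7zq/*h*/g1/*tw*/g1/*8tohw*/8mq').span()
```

(4, 9)

The match spans [4:9] → '/*h*/'.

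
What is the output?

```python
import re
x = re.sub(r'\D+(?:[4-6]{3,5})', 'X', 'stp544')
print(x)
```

X

`sub` substitutes 'X' at each match site.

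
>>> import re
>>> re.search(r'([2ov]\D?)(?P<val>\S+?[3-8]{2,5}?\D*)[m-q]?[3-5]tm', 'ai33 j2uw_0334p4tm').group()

'2uw_0334p4tm'

This matches one of [2ov], then optionally a non-digit (captured); then one or more of a non-whitespace character (lazy), then 2 to 5 of a character in [3-8] (lazy), then zero or more of a non-digit (captured as 'val'); then optionally a character in [m-q]; then a character in [3-5], then the literal 'tm'.
The match spans [6:18] → '2uw_0334p4tm'.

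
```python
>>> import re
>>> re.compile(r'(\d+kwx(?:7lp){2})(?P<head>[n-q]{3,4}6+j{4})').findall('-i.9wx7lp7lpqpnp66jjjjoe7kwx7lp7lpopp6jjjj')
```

With 2 capturing groups, `findall` returns a 2-tuple per match.

[('7kwx7lp7lp', 'opp6jjjj')]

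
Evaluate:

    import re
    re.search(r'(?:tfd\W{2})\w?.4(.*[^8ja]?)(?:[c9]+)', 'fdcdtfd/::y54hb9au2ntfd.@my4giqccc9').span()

The pattern matches the literal 'tfd', then exactly 2 of a non-word character (non-capturing group); then optionally a word character, then any character, then the literal '4'; then zero or more of any character, then optionally any character except [8ja] (captured); then one or more of one of [c9] (non-capturing group).
`re.search` tries every starting position until one works.
The match spans [20:35] → 'tfd.@my4giqccc9'.
Captured: group 1 = 'giqccc'.

(20, 35)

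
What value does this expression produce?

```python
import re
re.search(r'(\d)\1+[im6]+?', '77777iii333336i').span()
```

(0, 6)

A backreference is literal: `\1` must see the identical characters the first group matched.
The match spans [0:6] → '77777i'.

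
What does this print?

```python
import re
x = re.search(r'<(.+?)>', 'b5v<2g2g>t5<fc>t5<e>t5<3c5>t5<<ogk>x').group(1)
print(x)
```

2g2g

The match spans [3:9] → '<2g2g>'.
Captured: group 1 = '2g2g'.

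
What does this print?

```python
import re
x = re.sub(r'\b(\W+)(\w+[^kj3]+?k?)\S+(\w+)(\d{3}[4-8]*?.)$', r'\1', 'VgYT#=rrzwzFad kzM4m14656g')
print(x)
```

VgYT#=

Pattern: a word boundary (`\b`, zero-width); then one or more of a non-word character (captured); then one or more of a word character, then one or more of any character except [kj3] (lazy), then optionally the literal 'k' (captured); then one or more of a non-whitespace character; then one or more of a word character (captured); then exactly 3 of a digit, then zero or more of a character in [4-8] (lazy), then any character (captured); then anchored at the end.
Each match is replaced using the text its own group 1 captured.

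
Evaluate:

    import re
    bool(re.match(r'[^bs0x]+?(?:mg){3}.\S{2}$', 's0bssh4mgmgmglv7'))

This matches one or more of any character except [bs0x] (lazy), then the literal 'mg' repeated 3 times; then any character, then exactly 2 of a non-whitespace character; then anchored at the end.
`re.match` only tries the pattern at the start of the string.
Here the string doesn't start with a match, so the call returns None, and `bool(None)` is False.

False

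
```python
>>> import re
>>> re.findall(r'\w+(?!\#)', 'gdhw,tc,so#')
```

['gdhw', 'tc', 's']

Because the assertion is negative and zero-width, positions next to the forbidden text are skipped.
Since nothing is captured, `findall` lists the 3 matched substrings directly.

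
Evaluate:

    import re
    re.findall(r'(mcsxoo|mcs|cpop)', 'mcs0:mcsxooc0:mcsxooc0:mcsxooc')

['mcs', 'mcsxoo', 'mcsxoo', 'mcsxoo']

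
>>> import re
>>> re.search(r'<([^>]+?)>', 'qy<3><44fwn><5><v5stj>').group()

`re.search` tries every starting position until one works.
The match spans [2:5] → '<3>'.
Captured: group 1 = '3'.

'<3>'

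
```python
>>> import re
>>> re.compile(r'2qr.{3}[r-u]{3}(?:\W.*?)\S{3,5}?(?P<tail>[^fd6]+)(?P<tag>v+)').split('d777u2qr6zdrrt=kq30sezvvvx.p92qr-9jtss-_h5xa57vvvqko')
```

Pattern: the literal '2qr', then exactly 3 of any character, then exactly 3 of a character in [r-u]; then a non-word character, then zero or more of any character (lazy) (non-capturing group); then 3 to 5 of a non-whitespace character (lazy); then one or more of any character except [fd6] (captured as 'tail'); then one or more of a literal 'v' (captured as 'tag').
Lazy quantifiers expand one character at a time until the remainder of the pattern can match.
Matches to split on: at [5:49] → '2qr6zdrrt=kq30sezvvvx.p92qr-9jtss-_h5xa57vvv'.
`re.split` interleaves the captured-group text with the surrounding fragments.

['d777u', '0sezvvvx.p92qr-9jtss-_h5xa57vv', 'v', 'qko']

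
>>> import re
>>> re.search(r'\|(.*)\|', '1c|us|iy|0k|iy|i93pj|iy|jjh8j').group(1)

The match spans [2:24] → '|us|iy|0k|iy|i93pj|iy|'.
Captured: group 1 = 'us|iy|0k|iy|i93pj|iy'.

'us|iy|0k|iy|i93pj|iy'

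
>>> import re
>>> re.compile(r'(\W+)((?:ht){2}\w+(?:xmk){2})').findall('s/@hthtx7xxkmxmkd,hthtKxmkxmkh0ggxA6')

[(',', 'hthtKxmkxmk')]

With 2 capturing groups, `findall` returns a 2-tuple per match.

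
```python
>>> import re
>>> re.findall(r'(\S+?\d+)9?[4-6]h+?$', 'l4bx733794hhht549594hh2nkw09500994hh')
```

Pattern: one or more of a non-whitespace character (lazy), then one or more of a digit (captured); then optionally the literal '9', then a character in [4-6], then one or more of a literal 'h' (lazy); then anchored at the end.
Scanning left to right: at [0:36] match 'l4bx733794hhht549594hh2nkw09500994hh', group 1 = 'l4bx733794hhht549594hh2nkw0950099'.
Because there's exactly one group, `findall` drops the full match and keeps group 1 from the one hit.

['l4bx733794hhht549594hh2nkw0950099']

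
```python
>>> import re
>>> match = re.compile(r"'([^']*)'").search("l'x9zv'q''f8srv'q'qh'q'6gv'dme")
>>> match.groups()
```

The match spans [1:7] → "'x9zv'".
Captured: group 1 = 'x9zv'.

('x9zv',)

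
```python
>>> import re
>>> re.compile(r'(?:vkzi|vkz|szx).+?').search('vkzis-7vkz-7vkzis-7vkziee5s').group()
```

'vkzis'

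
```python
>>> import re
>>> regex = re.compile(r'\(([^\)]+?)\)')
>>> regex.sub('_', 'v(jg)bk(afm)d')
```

Matches: at [1:5] → '(jg)'; at [7:12] → '(afm)'.
`sub` substitutes '_' at each match site.

'v_bk_d'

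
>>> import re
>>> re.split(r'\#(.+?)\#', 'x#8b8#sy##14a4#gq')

['x', '8b8', 'sy', '#14a4', 'gq']

The `?` after the quantifier makes it lazy — it takes as little as possible before letting the rest of the pattern try.
Matches to split on: at [1:6] → '#8b8#'; at [8:15] → '##14a4#'.
With a capturing group present, the delimiter's captured portion is kept in the result list.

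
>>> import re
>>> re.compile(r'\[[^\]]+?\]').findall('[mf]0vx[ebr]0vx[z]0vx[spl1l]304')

Walking the string: at [0:4] → '[mf]'; at [7:12] → '[ebr]'; at [15:18] → '[z]'; at [21:28] → '[spl1l]'.
No capturing groups, so `findall` returns the 4 full match strings.

['[mf]', '[ebr]', '[z]', '[spl1l]']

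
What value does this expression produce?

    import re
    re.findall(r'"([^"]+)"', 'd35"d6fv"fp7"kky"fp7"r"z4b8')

['d6fv', 'kky', 'r']

`findall` collects group 1 from each match (3 total).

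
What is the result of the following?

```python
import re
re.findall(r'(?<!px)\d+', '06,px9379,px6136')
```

['06', '379', '136']

`(?!…)`/`(?<!…)` only lets a position through if the neighbouring text does NOT match; no characters are consumed.
Matches: at [0:2] → '06'; at [6:9] → '379'; at [13:16] → '136'.
Since nothing is captured, `findall` lists the 3 matched substrings directly.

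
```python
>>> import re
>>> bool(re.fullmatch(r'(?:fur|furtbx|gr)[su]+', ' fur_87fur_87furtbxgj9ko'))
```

`re.fullmatch` is like wrapping the pattern in `^…$` (in single-line mode).
Here the pattern can't cover the whole string, so the call returns None, and `bool(None)` is False.

False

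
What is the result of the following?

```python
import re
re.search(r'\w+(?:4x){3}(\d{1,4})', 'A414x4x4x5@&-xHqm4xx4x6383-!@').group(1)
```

'5'

This matches one or more of a word character, then the literal '4x' repeated 3 times; then 1 to 4 of a digit (captured).
Unlike `match`, `search` isn't anchored — it looks for the pattern anywhere in the string.
The match spans [0:10] → 'A414x4x4x5'.
Captured: group 1 = '5'.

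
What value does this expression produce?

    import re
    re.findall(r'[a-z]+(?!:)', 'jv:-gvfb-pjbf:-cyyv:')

Because the assertion is negative and zero-width, positions next to the forbidden text are skipped.
Scanning left to right: at [0:1] → 'j'; at [4:8] → 'gvfb'; at [9:12] → 'pjb'; at [15:18] → 'cyy'.
With no groups in the pattern, `findall` gives back each whole match — 4 here.

['j', 'gvfb', 'pjb', 'cyy']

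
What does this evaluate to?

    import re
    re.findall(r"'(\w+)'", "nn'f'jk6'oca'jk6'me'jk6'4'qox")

['f', 'oca', 'me', '4']

Scanning left to right: at [2:5] match "'f'", group 1 = 'f'; at [8:13] match "'oca'", group 1 = 'oca'; at [16:20] match "'me'", group 1 = 'me'; at [23:26] match "'4'", group 1 = '4'.
One capturing group, so `findall` returns just the captured substring from each match — 4 in all.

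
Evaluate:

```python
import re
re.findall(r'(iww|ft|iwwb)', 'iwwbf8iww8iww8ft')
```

['iww', 'iww', 'iww', 'ft']

`|` is ordered: at each position the engine commits to the first alternative that works.
Matches: at [0:3] match 'iww', group 1 = 'iww'; at [6:9] match 'iww', group 1 = 'iww'; at [10:13] match 'iww', group 1 = 'iww'; at [14:16] match 'ft', group 1 = 'ft'.
Because there's exactly one group, `findall` drops the full match and keeps group 1 from each hit.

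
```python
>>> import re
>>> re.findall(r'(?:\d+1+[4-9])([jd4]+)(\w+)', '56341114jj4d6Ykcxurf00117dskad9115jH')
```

Pattern: one or more of a digit, then one or more of the literal '1', then a character in [4-9] (non-capturing group); then one or more of one of [jd4] (captured); then one or more of a word character (captured).
Matches: at [0:36] match '56341114jj4d6Ykcxurf00117dskad9115jH', groups = ('jj4d', '6Ykcxurf00117dskad9115jH').
With 2 capturing groups, `findall` returns a 2-tuple per match.

[('jj4d', '6Ykcxurf00117dskad9115jH')]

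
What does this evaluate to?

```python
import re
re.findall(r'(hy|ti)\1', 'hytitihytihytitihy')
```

['ti', 'ti']

The backreference `\1` re-matches whatever the first group consumed, character for character.
One capturing group, so `findall` returns just the captured substring from each match — 2 in all.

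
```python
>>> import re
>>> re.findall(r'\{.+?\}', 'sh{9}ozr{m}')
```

['{9}', '{m}']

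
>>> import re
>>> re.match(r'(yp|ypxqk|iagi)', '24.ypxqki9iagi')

None

`re.match` won't scan ahead — the pattern has to work from the very first character.
Here position 0 doesn't satisfy it, so the call returns None.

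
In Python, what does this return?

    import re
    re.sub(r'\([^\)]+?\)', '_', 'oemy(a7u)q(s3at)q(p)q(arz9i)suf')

'oemy_q_q_q_suf'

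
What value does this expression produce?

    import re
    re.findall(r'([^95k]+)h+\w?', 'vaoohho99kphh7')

['vaooh', 'ph']

This matches one or more of any character except [95k] (captured); then one or more of the literal 'h', then optionally a word character.
Walking the string: at [0:7] match 'vaoohho', group 1 = 'vaooh'; at [10:14] match 'phh7', group 1 = 'ph'.
With a single group, `findall` returns only what that group captured — 2 items.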